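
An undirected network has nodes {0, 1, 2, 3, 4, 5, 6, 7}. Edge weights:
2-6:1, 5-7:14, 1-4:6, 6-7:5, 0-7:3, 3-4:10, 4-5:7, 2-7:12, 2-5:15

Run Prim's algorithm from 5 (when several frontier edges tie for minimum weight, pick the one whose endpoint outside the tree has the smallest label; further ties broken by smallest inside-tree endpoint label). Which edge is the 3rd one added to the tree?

Prim's algorithm from 5:
Step 1: frontier [4-5 7, 5-7 14, 2-5 15] → take 4-5 (7); add 4.
Step 2: frontier [1-4 6, 3-4 10, 5-7 14, 2-5 15] → take 1-4 (6); add 1.
Step 3: frontier [3-4 10, 5-7 14, 2-5 15] → take 3-4 (10); add 3.
Step 4: frontier [5-7 14, 2-5 15] → take 5-7 (14); add 7.
Step 5: frontier [2-5 15, 0-7 3, 6-7 5, 2-7 12] → take 0-7 (3); add 0.
Step 6: frontier [2-5 15, 6-7 5, 2-7 12] → take 6-7 (5); add 6.
Step 7: frontier [2-5 15, 2-6 1, 2-7 12] → take 2-6 (1); add 2.
The 3rd edge added is 3-4.

3-4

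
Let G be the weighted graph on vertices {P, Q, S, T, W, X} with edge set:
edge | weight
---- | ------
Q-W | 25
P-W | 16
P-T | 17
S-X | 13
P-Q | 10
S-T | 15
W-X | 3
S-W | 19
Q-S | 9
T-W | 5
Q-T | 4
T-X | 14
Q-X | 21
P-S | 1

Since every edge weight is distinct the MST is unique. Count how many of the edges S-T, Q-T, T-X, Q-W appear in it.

1

Kruskal: consider edges lightest-first.
P-S (1): add. Components now {X} {W} {P,S} {Q} {T}
W-X (3): add. Components now {W,X} {P,S} {Q} {T}
Q-T (4): add. Components now {W,X} {P,S} {Q,T}
T-W (5): add. Components now {Q,T,W,X} {P,S}
Q-S (9): add. Components now {P,Q,S,T,W,X}
MST edge set: {P-S, W-X, Q-T, T-W, Q-S}.
Of the listed edges, {Q-T} are in the MST → 1.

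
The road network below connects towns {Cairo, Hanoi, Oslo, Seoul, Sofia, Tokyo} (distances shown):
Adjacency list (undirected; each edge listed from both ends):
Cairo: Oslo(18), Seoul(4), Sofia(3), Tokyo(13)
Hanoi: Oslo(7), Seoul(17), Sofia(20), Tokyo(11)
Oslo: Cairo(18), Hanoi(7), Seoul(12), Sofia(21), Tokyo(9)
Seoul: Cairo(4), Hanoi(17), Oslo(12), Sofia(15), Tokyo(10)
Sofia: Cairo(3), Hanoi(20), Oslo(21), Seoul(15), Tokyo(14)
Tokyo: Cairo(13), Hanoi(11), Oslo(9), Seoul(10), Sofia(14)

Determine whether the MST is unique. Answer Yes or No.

Yes

Kruskal: consider edges lightest-first.
Cairo—Sofia (3): add. Components now {Hanoi} {Seoul} {Oslo} {Cairo,Sofia} {Tokyo}
Cairo—Seoul (4): add. Components now {Hanoi} {Cairo,Seoul,Sofia} {Oslo} {Tokyo}
Hanoi—Oslo (7): add. Components now {Hanoi,Oslo} {Cairo,Seoul,Sofia} {Tokyo}
Oslo—Tokyo (9): add. Components now {Hanoi,Oslo,Tokyo} {Cairo,Seoul,Sofia}
Seoul—Tokyo (10): add. Components now {Cairo,Hanoi,Oslo,Seoul,Sofia,Tokyo}
Every non-tree edge has weight strictly greater than the heaviest edge on the tree path between its endpoints, so the MST is unique.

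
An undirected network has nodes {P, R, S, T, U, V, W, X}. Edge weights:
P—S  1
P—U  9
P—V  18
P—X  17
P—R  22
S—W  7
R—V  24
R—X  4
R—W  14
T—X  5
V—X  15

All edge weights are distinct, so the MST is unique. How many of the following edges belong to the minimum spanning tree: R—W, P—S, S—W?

3

Kruskal's algorithm — process edges by increasing weight (ties by edge label):
P—S (1): add — endpoints in different components.
R—X (4): add — endpoints in different components.
T—X (5): add — endpoints in different components.
S—W (7): add — endpoints in different components.
P—U (9): add — endpoints in different components.
R—W (14): add — endpoints in different components.
V—X (15): add — endpoints in different components.
MST edge set: {P—S, R—X, T—X, S—W, P—U, R—W, V—X}.
Of the listed edges, {R—W, P—S, S—W} are in the MST → 3.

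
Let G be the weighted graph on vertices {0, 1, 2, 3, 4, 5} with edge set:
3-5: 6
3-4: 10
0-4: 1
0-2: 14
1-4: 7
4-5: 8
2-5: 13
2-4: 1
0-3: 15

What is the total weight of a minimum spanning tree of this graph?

23

Sort edges by weight, then run Kruskal:
0-4 (1): add — endpoints in different components.
2-4 (1): add — endpoints in different components.
3-5 (6): add — endpoints in different components.
1-4 (7): add — endpoints in different components.
4-5 (8): add — endpoints in different components.
MST edges: 0-4, 2-4, 3-5, 1-4, 4-5; total weight 1+1+6+7+8 = 23.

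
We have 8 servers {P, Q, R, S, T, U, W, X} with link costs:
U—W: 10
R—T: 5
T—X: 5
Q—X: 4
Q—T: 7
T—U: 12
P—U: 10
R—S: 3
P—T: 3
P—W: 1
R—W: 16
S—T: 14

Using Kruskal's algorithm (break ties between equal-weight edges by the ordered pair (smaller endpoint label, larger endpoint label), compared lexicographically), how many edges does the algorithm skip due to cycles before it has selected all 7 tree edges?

Kruskal's algorithm — process edges by increasing weight (ties by edge label):
P—W (1): add — endpoints in different components.
P—T (3): add — endpoints in different components.
R—S (3): add — endpoints in different components.
Q—X (4): add — endpoints in different components.
R—T (5): add — endpoints in different components.
T—X (5): add — endpoints in different components.
Q—T (7): skip — Q and T already connected.
P—U (10): add — endpoints in different components.
Edges rejected before the tree was complete: 1.

1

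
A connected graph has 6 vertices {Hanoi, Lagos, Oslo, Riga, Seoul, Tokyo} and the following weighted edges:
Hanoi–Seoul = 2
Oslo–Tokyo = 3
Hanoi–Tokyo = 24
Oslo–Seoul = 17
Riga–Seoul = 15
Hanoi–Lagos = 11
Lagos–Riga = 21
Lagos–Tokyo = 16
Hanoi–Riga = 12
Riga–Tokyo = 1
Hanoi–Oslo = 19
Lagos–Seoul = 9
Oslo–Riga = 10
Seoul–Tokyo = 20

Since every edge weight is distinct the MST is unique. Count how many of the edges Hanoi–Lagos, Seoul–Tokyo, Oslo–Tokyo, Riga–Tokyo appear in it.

2

Kruskal: consider edges lightest-first.
Riga–Tokyo (1): add — endpoints in different components.
Hanoi–Seoul (2): add — endpoints in different components.
Oslo–Tokyo (3): add — endpoints in different components.
Lagos–Seoul (9): add — endpoints in different components.
Oslo–Riga (10): skip — Riga and Oslo already connected.
Hanoi–Lagos (11): skip — Hanoi and Lagos already connected.
Hanoi–Riga (12): add — endpoints in different components.
MST edge set: {Riga–Tokyo, Hanoi–Seoul, Oslo–Tokyo, Lagos–Seoul, Hanoi–Riga}.
Of the listed edges, {Oslo–Tokyo, Riga–Tokyo} are in the MST → 2.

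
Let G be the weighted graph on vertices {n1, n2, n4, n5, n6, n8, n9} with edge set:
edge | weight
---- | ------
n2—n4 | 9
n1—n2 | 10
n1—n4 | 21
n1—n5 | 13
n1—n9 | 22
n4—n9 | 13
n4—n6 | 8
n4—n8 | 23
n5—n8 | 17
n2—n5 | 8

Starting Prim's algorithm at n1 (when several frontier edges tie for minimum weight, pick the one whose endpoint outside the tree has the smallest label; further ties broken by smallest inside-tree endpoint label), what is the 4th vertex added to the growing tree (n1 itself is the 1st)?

Prim's algorithm from n1:
Step 1: cheapest edge leaving the tree is n1—n2 (10); add n2.
Step 2: cheapest edge leaving the tree is n2—n5 (8); add n5.
Step 3: cheapest edge leaving the tree is n2—n4 (9); add n4.
Step 4: cheapest edge leaving the tree is n4—n6 (8); add n6.
Step 5: cheapest edge leaving the tree is n4—n9 (13); add n9.
Step 6: cheapest edge leaving the tree is n5—n8 (17); add n8.
Vertex order: n1, n2, n5, n4, n6, n9, n8. The 4th vertex is n4.

n4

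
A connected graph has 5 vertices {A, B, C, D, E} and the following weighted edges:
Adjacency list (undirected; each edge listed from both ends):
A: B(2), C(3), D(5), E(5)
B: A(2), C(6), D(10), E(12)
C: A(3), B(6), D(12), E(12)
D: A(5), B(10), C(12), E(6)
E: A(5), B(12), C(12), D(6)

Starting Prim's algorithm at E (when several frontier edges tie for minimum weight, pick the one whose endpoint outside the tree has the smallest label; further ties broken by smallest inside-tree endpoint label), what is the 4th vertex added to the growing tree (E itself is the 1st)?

Grow the tree from E using Prim:
Step 1: frontier [A-E 5, D-E 6, B-E 12, C-E 12] → take A-E (5); add A.
Step 2: frontier [A-B 2, A-C 3, A-D 5, D-E 6, B-E 12, C-E 12] → take A-B (2); add B.
Step 3: frontier [A-C 3, A-D 5, B-C 6, B-D 10, D-E 6, C-E 12] → take A-C (3); add C.
Step 4: frontier [A-D 5, B-D 10, C-D 12, D-E 6] → take A-D (5); add D.
Vertex order: E, A, B, C, D. The 4th vertex is C.

C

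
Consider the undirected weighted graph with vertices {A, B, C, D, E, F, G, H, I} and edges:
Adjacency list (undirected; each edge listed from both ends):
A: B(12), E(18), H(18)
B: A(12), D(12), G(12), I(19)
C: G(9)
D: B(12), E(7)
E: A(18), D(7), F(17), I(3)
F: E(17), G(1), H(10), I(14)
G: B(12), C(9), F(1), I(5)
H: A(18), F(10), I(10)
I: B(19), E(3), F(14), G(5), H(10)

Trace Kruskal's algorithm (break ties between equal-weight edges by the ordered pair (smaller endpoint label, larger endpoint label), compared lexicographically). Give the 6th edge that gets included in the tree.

Sort edges by weight, then run Kruskal:
F–G (1): add — endpoints in different components.
E–I (3): add — endpoints in different components.
G–I (5): add — endpoints in different components.
D–E (7): add — endpoints in different components.
C–G (9): add — endpoints in different components.
F–H (10): add — endpoints in different components.
H–I (10): skip — H and I already connected.
A–B (12): add — endpoints in different components.
B–D (12): add — endpoints in different components.
The 6th edge added is F–H.

F-H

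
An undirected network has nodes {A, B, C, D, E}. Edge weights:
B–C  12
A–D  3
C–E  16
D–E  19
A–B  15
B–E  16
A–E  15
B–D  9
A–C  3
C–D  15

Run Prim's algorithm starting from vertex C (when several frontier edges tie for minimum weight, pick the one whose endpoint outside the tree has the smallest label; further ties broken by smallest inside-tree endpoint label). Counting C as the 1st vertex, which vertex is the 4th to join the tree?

B

Prim's algorithm from C:
Step 1: frontier [A–C 3, B–C 12, C–D 15, C–E 16] → take A–C (3); add A.
Step 2: frontier [A–D 3, A–B 15, A–E 15, B–C 12, C–D 15, C–E 16] → take A–D (3); add D.
Step 3: frontier [A–B 15, A–E 15, B–C 12, C–E 16, B–D 9, D–E 19] → take B–D (9); add B.
Step 4: frontier [A–E 15, B–E 16, C–E 16, D–E 19] → take A–E (15); add E.
Vertex order: C, A, D, B, E. The 4th vertex is B.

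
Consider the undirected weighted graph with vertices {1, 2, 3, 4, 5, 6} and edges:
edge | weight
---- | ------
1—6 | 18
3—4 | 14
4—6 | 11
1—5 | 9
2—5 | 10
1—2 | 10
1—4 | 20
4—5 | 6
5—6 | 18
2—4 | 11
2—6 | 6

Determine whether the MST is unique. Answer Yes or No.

No

Kruskal: consider edges lightest-first.
2—6 (6): add — endpoints in different components.
4—5 (6): add — endpoints in different components.
1—5 (9): add — endpoints in different components.
1—2 (10): add — endpoints in different components.
2—5 (10): skip — 2 and 5 already connected.
2—4 (11): skip — 2 and 4 already connected.
4—6 (11): skip — 4 and 6 already connected.
3—4 (14): add — endpoints in different components.
Non-tree edge 2—5 has weight 10, equal to the heaviest edge on its tree cycle — swapping gives another MST of the same weight. Not unique.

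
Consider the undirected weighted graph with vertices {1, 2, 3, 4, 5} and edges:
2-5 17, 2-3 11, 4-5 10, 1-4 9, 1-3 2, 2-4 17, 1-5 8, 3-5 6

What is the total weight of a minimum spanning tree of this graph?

Kruskal's algorithm — process edges by increasing weight (ties by edge label):
1-3 (2): add — endpoints in different components.
3-5 (6): add — endpoints in different components.
1-5 (8): skip — 1 and 5 already connected.
1-4 (9): add — endpoints in different components.
4-5 (10): skip — 4 and 5 already connected.
2-3 (11): add — endpoints in different components.
MST edges: 1-3, 3-5, 1-4, 2-3; total weight 2+6+9+11 = 28.

28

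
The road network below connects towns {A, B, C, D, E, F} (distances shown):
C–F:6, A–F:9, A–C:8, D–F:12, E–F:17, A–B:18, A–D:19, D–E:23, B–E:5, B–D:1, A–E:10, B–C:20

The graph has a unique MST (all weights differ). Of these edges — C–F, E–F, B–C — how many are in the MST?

Sort edges by weight, then run Kruskal:
B–D (1): add — endpoints in different components.
B–E (5): add — endpoints in different components.
C–F (6): add — endpoints in different components.
A–C (8): add — endpoints in different components.
A–F (9): skip — A and F already connected.
A–E (10): add — endpoints in different components.
MST edge set: {B–D, B–E, C–F, A–C, A–E}.
Of the listed edges, {C–F} are in the MST → 1.

1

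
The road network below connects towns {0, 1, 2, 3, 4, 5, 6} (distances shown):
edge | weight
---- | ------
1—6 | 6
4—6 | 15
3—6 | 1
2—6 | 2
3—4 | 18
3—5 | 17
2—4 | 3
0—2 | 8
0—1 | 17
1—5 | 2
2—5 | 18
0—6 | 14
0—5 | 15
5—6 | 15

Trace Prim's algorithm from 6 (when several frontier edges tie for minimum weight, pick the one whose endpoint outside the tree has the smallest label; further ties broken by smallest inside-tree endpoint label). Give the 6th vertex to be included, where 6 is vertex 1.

Prim, starting at 6.
Step 1: frontier [3—6 1, 2—6 2, 1—6 6, 0—6 14, 4—6 15, 5—6 15] → take 3—6 (1); add 3.
Step 2: frontier [3—5 17, 3—4 18, 2—6 2, 1—6 6, 0—6 14, 4—6 15, 5—6 15] → take 2—6 (2); add 2.
Step 3: frontier [2—4 3, 0—2 8, 2—5 18, 3—5 17, 3—4 18, 1—6 6, 0—6 14, 4—6 15, 5—6 15] → take 2—4 (3); add 4.
Step 4: frontier [0—2 8, 2—5 18, 3—5 17, 1—6 6, 0—6 14, 5—6 15] → take 1—6 (6); add 1.
Step 5: frontier [1—5 2, 0—1 17, 0—2 8, 2—5 18, 3—5 17, 0—6 14, 5—6 15] → take 1—5 (2); add 5.
Step 6: frontier [0—1 17, 0—2 8, 0—5 15, 0—6 14] → take 0—2 (8); add 0.
Vertex order: 6, 3, 2, 4, 1, 5, 0. The 6th vertex is 5.

5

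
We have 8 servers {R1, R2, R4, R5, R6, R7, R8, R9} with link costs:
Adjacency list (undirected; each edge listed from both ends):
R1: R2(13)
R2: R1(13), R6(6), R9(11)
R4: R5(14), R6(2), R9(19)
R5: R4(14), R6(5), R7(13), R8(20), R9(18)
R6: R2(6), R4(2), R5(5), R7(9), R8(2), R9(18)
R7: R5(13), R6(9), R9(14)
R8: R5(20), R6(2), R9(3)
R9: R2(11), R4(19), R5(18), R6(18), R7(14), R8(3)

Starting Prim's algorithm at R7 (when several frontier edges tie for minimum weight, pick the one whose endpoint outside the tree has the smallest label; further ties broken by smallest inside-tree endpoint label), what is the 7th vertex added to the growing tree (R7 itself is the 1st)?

R2

Grow the tree from R7 using Prim:
Step 1: cheapest edge leaving the tree is R6 R7 (9); add R6.
Step 2: cheapest edge leaving the tree is R4 R6 (2); add R4.
Step 3: cheapest edge leaving the tree is R6 R8 (2); add R8.
Step 4: cheapest edge leaving the tree is R8 R9 (3); add R9.
Step 5: cheapest edge leaving the tree is R5 R6 (5); add R5.
Step 6: cheapest edge leaving the tree is R2 R6 (6); add R2.
Step 7: cheapest edge leaving the tree is R1 R2 (13); add R1.
Vertex order: R7, R6, R4, R8, R9, R5, R2, R1. The 7th vertex is R2.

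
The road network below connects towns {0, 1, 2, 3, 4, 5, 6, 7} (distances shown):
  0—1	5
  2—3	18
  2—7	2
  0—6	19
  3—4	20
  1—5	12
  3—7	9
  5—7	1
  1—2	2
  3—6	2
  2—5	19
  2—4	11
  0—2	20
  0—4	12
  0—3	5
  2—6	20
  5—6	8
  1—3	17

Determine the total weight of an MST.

28

Kruskal's algorithm — process edges by increasing weight (ties by edge label):
5—7 (1): add — endpoints in different components.
1—2 (2): add — endpoints in different components.
2—7 (2): add — endpoints in different components.
3—6 (2): add — endpoints in different components.
0—1 (5): add — endpoints in different components.
0—3 (5): add — endpoints in different components.
5—6 (8): skip — 5 and 6 already connected.
3—7 (9): skip — 3 and 7 already connected.
2—4 (11): add — endpoints in different components.
MST edges: 5—7, 1—2, 2—7, 3—6, 0—1, 0—3, 2—4; total weight 1+2+2+2+5+5+11 = 28.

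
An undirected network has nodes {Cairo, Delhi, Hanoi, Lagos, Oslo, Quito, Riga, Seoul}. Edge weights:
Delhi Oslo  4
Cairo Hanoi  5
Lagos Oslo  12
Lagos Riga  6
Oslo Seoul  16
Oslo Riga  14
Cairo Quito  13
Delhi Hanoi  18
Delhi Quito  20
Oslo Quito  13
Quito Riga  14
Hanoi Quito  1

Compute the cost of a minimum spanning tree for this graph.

57

Prim's algorithm from Cairo:
Step 1: cheapest edge leaving the tree is Cairo Hanoi (5); add Hanoi.
Step 2: cheapest edge leaving the tree is Hanoi Quito (1); add Quito.
Step 3: cheapest edge leaving the tree is Oslo Quito (13); add Oslo.
Step 4: cheapest edge leaving the tree is Delhi Oslo (4); add Delhi.
Step 5: cheapest edge leaving the tree is Lagos Oslo (12); add Lagos.
Step 6: cheapest edge leaving the tree is Lagos Riga (6); add Riga.
Step 7: cheapest edge leaving the tree is Oslo Seoul (16); add Seoul.
MST edges: Cairo Hanoi, Hanoi Quito, Oslo Quito, Delhi Oslo, Lagos Oslo, Lagos Riga, Oslo Seoul; total weight 5+1+13+4+12+6+16 = 57.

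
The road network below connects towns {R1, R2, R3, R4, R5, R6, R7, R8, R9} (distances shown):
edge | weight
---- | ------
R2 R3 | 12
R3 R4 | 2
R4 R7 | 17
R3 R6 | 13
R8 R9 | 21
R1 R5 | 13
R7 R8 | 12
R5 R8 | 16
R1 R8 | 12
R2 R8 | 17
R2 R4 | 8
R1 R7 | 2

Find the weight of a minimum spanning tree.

Prim, starting at R3.
Step 1: cheapest edge leaving the tree is R3 R4 (2); add R4.
Step 2: cheapest edge leaving the tree is R2 R4 (8); add R2.
Step 3: cheapest edge leaving the tree is R3 R6 (13); add R6.
Step 4: cheapest edge leaving the tree is R4 R7 (17); add R7.
Step 5: cheapest edge leaving the tree is R1 R7 (2); add R1.
Step 6: cheapest edge leaving the tree is R1 R8 (12); add R8.
Step 7: cheapest edge leaving the tree is R1 R5 (13); add R5.
Step 8: cheapest edge leaving the tree is R8 R9 (21); add R9.
MST edges: R3 R4, R2 R4, R3 R6, R4 R7, R1 R7, R1 R8, R1 R5, R8 R9; total weight 2+8+13+17+2+12+13+21 = 88.

88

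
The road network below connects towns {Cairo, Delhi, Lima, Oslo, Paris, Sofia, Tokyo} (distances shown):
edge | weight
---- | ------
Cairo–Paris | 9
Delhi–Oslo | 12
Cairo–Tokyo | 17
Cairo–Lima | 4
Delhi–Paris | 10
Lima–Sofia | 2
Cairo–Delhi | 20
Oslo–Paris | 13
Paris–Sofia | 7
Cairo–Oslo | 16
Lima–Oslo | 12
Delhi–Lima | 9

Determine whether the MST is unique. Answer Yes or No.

Sort edges by weight, then run Kruskal:
Lima–Sofia (2): add. Components now {Lima,Sofia} {Oslo} {Cairo} {Paris} {Delhi} {Tokyo}
Cairo–Lima (4): add. Components now {Cairo,Lima,Sofia} {Oslo} {Paris} {Delhi} {Tokyo}
Paris–Sofia (7): add. Components now {Cairo,Lima,Paris,Sofia} {Oslo} {Delhi} {Tokyo}
Cairo–Paris (9): skip — Cairo and Paris already connected.
Delhi–Lima (9): add. Components now {Cairo,Delhi,Lima,Paris,Sofia} {Oslo} {Tokyo}
Delhi–Paris (10): skip — Paris and Delhi already connected.
Delhi–Oslo (12): add. Components now {Cairo,Delhi,Lima,Oslo,Paris,Sofia} {Tokyo}
Lima–Oslo (12): skip — Lima and Oslo already connected.
Oslo–Paris (13): skip — Oslo and Paris already connected.
Cairo–Oslo (16): skip — Oslo and Cairo already connected.
Cairo–Tokyo (17): add. Components now {Cairo,Delhi,Lima,Oslo,Paris,Sofia,Tokyo}
Non-tree edge Lima–Oslo has weight 12, equal to the heaviest edge on its tree cycle — swapping gives another MST of the same weight. Not unique.

No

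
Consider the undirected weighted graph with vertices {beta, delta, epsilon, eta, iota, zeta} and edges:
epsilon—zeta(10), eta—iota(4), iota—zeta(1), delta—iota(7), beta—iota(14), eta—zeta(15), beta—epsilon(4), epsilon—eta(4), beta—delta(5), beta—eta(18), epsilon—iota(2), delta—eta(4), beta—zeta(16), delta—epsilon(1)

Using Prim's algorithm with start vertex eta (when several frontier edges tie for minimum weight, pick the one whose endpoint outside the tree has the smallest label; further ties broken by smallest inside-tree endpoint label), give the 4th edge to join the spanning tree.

Grow the tree from eta using Prim:
Step 1: cheapest edge leaving the tree is delta—eta (4); add delta.
Step 2: cheapest edge leaving the tree is delta—epsilon (1); add epsilon.
Step 3: cheapest edge leaving the tree is epsilon—iota (2); add iota.
Step 4: cheapest edge leaving the tree is iota—zeta (1); add zeta.
Step 5: cheapest edge leaving the tree is beta—epsilon (4); add beta.
The 4th edge added is iota—zeta.

iota-zeta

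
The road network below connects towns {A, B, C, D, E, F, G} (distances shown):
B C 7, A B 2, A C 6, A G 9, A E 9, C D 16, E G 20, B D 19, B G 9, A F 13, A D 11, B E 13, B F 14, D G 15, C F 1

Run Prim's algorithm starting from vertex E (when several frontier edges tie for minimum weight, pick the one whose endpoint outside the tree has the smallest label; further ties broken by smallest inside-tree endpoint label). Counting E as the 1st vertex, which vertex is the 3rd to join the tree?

B

Prim, starting at E.
Step 1: cheapest edge leaving the tree is A E (9); add A.
Step 2: cheapest edge leaving the tree is A B (2); add B.
Step 3: cheapest edge leaving the tree is A C (6); add C.
Step 4: cheapest edge leaving the tree is C F (1); add F.
Step 5: cheapest edge leaving the tree is A G (9); add G.
Step 6: cheapest edge leaving the tree is A D (11); add D.
Vertex order: E, A, B, C, F, G, D. The 3rd vertex is B.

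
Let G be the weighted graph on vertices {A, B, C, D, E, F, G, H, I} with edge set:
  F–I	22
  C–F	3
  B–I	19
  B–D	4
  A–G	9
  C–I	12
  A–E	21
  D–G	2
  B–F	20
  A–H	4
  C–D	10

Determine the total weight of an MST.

65

Kruskal: consider edges lightest-first.
D–G (2): add — endpoints in different components.
C–F (3): add — endpoints in different components.
A–H (4): add — endpoints in different components.
B–D (4): add — endpoints in different components.
A–G (9): add — endpoints in different components.
C–D (10): add — endpoints in different components.
C–I (12): add — endpoints in different components.
B–I (19): skip — B and I already connected.
B–F (20): skip — B and F already connected.
A–E (21): add — endpoints in different components.
MST edges: D–G, C–F, A–H, B–D, A–G, C–D, C–I, A–E; total weight 2+3+4+4+9+10+12+21 = 65.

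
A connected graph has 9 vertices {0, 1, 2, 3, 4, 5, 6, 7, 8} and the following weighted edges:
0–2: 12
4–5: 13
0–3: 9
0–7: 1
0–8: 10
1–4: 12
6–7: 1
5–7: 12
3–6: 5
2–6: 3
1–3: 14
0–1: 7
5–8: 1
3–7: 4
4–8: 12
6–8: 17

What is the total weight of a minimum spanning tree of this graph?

39

Sort edges by weight, then run Kruskal:
0–7 (1): add — endpoints in different components.
5–8 (1): add — endpoints in different components.
6–7 (1): add — endpoints in different components.
2–6 (3): add — endpoints in different components.
3–7 (4): add — endpoints in different components.
3–6 (5): skip — 3 and 6 already connected.
0–1 (7): add — endpoints in different components.
0–3 (9): skip — 0 and 3 already connected.
0–8 (10): add — endpoints in different components.
0–2 (12): skip — 0 and 2 already connected.
1–4 (12): add — endpoints in different components.
MST edges: 0–7, 5–8, 6–7, 2–6, 3–7, 0–1, 0–8, 1–4; total weight 1+1+1+3+4+7+10+12 = 39.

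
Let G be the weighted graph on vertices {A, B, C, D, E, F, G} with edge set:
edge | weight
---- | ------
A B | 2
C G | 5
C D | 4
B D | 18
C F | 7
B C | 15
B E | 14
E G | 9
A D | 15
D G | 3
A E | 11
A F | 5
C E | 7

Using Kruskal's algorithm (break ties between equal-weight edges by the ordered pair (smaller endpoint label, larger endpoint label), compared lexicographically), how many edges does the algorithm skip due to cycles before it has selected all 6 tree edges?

Sort edges by weight, then run Kruskal:
A B (2): add — endpoints in different components.
D G (3): add — endpoints in different components.
C D (4): add — endpoints in different components.
A F (5): add — endpoints in different components.
C G (5): skip — C and G already connected.
C E (7): add — endpoints in different components.
C F (7): add — endpoints in different components.
Edges rejected before the tree was complete: 1.

1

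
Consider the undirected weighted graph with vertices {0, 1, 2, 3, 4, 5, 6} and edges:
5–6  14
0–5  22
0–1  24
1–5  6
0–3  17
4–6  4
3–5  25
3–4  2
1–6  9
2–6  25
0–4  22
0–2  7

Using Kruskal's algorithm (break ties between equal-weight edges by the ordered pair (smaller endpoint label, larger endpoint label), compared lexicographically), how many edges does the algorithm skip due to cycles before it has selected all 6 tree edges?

Kruskal's algorithm — process edges by increasing weight (ties by edge label):
3–4 (2): add. Components now {0} {1} {2} {3,4} {5} {6}
4–6 (4): add. Components now {0} {1} {2} {3,4,6} {5}
1–5 (6): add. Components now {0} {1,5} {2} {3,4,6}
0–2 (7): add. Components now {0,2} {1,5} {3,4,6}
1–6 (9): add. Components now {0,2} {1,3,4,5,6}
5–6 (14): skip — 5 and 6 already connected.
0–3 (17): add. Components now {0,1,2,3,4,5,6}
Edges rejected before the tree was complete: 1.

1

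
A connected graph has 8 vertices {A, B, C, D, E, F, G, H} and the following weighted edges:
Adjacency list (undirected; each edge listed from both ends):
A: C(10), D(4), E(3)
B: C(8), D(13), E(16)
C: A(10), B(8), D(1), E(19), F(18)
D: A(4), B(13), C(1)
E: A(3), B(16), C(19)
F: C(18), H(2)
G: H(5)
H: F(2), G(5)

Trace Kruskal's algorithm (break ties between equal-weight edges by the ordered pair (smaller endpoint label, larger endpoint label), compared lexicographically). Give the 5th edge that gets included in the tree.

Sort edges by weight, then run Kruskal:
C-D (1): add — endpoints in different components.
F-H (2): add — endpoints in different components.
A-E (3): add — endpoints in different components.
A-D (4): add — endpoints in different components.
G-H (5): add — endpoints in different components.
B-C (8): add — endpoints in different components.
A-C (10): skip — A and C already connected.
B-D (13): skip — B and D already connected.
B-E (16): skip — B and E already connected.
C-F (18): add — endpoints in different components.
The 5th edge added is G-H.

G-H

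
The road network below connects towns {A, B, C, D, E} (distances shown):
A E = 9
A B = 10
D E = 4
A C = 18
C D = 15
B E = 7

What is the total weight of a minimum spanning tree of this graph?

Grow the tree from D using Prim:
Step 1: cheapest edge leaving the tree is D E (4); add E.
Step 2: cheapest edge leaving the tree is B E (7); add B.
Step 3: cheapest edge leaving the tree is A E (9); add A.
Step 4: cheapest edge leaving the tree is C D (15); add C.
MST edges: D E, B E, A E, C D; total weight 4+7+9+15 = 35.

35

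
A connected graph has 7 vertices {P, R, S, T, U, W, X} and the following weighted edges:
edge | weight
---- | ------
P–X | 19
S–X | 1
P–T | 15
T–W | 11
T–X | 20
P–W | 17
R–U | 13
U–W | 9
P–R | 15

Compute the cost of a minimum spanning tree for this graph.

68

Kruskal: consider edges lightest-first.
S–X (1): add — endpoints in different components.
U–W (9): add — endpoints in different components.
T–W (11): add — endpoints in different components.
R–U (13): add — endpoints in different components.
P–R (15): add — endpoints in different components.
P–T (15): skip — T and P already connected.
P–W (17): skip — W and P already connected.
P–X (19): add — endpoints in different components.
MST edges: S–X, U–W, T–W, R–U, P–R, P–X; total weight 1+9+11+13+15+19 = 68.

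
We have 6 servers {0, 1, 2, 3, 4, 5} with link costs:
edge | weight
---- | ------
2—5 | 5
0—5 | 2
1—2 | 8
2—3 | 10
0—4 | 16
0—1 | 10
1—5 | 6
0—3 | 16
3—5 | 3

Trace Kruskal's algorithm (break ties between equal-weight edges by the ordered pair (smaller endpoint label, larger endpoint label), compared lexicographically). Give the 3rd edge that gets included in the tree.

Kruskal: consider edges lightest-first.
0—5 (2): add — endpoints in different components.
3—5 (3): add — endpoints in different components.
2—5 (5): add — endpoints in different components.
1—5 (6): add — endpoints in different components.
1—2 (8): skip — 1 and 2 already connected.
0—1 (10): skip — 0 and 1 already connected.
2—3 (10): skip — 2 and 3 already connected.
0—3 (16): skip — 0 and 3 already connected.
0—4 (16): add — endpoints in different components.
The 3rd edge added is 2—5.

2-5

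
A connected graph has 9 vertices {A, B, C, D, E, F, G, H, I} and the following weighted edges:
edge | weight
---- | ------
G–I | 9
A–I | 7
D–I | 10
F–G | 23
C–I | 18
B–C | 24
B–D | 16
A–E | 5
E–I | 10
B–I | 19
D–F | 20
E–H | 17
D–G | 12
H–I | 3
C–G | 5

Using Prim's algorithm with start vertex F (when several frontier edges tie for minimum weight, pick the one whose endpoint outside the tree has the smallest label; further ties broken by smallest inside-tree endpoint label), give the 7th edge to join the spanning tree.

Prim's algorithm from F:
Step 1: cheapest edge leaving the tree is D–F (20); add D.
Step 2: cheapest edge leaving the tree is D–I (10); add I.
Step 3: cheapest edge leaving the tree is H–I (3); add H.
Step 4: cheapest edge leaving the tree is A–I (7); add A.
Step 5: cheapest edge leaving the tree is A–E (5); add E.
Step 6: cheapest edge leaving the tree is G–I (9); add G.
Step 7: cheapest edge leaving the tree is C–G (5); add C.
Step 8: cheapest edge leaving the tree is B–D (16); add B.
The 7th edge added is C–G.

C-G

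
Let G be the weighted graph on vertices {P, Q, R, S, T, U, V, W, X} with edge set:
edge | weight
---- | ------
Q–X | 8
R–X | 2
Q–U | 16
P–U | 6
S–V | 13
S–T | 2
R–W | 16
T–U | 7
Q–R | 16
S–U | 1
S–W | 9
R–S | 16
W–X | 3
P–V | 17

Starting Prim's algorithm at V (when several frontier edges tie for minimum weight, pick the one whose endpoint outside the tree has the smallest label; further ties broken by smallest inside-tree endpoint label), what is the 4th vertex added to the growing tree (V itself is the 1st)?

T

Prim, starting at V.
Step 1: cheapest edge leaving the tree is S–V (13); add S.
Step 2: cheapest edge leaving the tree is S–U (1); add U.
Step 3: cheapest edge leaving the tree is S–T (2); add T.
Step 4: cheapest edge leaving the tree is P–U (6); add P.
Step 5: cheapest edge leaving the tree is S–W (9); add W.
Step 6: cheapest edge leaving the tree is W–X (3); add X.
Step 7: cheapest edge leaving the tree is R–X (2); add R.
Step 8: cheapest edge leaving the tree is Q–X (8); add Q.
Vertex order: V, S, U, T, P, W, X, R, Q. The 4th vertex is T.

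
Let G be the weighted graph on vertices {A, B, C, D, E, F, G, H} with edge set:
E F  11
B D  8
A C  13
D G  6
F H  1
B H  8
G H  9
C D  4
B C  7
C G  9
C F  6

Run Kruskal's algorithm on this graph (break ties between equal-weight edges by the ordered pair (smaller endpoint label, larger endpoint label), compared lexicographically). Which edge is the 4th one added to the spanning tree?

D-G

Sort edges by weight, then run Kruskal:
F H (1): add — endpoints in different components.
C D (4): add — endpoints in different components.
C F (6): add — endpoints in different components.
D G (6): add — endpoints in different components.
B C (7): add — endpoints in different components.
B D (8): skip — B and D already connected.
B H (8): skip — B and H already connected.
C G (9): skip — C and G already connected.
G H (9): skip — G and H already connected.
E F (11): add — endpoints in different components.
A C (13): add — endpoints in different components.
The 4th edge added is D G.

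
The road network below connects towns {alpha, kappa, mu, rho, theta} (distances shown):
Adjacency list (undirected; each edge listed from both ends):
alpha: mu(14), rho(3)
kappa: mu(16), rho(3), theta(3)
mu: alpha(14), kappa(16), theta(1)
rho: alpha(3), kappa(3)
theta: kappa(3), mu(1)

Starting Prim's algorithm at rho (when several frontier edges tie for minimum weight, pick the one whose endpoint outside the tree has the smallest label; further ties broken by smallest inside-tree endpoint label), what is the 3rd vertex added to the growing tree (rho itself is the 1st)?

Grow the tree from rho using Prim:
Step 1: cheapest edge leaving the tree is alpha-rho (3); add alpha.
Step 2: cheapest edge leaving the tree is kappa-rho (3); add kappa.
Step 3: cheapest edge leaving the tree is kappa-theta (3); add theta.
Step 4: cheapest edge leaving the tree is mu-theta (1); add mu.
Vertex order: rho, alpha, kappa, theta, mu. The 3rd vertex is kappa.

kappa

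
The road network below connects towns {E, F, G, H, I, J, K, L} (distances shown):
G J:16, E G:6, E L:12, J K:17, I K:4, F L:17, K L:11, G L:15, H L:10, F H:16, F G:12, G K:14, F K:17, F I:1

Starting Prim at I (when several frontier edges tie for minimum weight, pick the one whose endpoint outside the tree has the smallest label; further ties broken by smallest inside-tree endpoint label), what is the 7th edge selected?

Grow the tree from I using Prim:
Step 1: cheapest edge leaving the tree is F I (1); add F.
Step 2: cheapest edge leaving the tree is I K (4); add K.
Step 3: cheapest edge leaving the tree is K L (11); add L.
Step 4: cheapest edge leaving the tree is H L (10); add H.
Step 5: cheapest edge leaving the tree is E L (12); add E.
Step 6: cheapest edge leaving the tree is E G (6); add G.
Step 7: cheapest edge leaving the tree is G J (16); add J.
The 7th edge added is G J.

G-J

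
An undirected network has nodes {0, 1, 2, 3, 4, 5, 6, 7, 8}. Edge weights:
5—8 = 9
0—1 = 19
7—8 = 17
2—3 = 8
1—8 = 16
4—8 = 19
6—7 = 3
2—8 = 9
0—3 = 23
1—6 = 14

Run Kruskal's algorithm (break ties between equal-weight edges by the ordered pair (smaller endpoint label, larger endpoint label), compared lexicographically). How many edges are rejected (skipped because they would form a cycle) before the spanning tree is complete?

1

Kruskal: consider edges lightest-first.
6—7 (3): add — endpoints in different components.
2—3 (8): add — endpoints in different components.
2—8 (9): add — endpoints in different components.
5—8 (9): add — endpoints in different components.
1—6 (14): add — endpoints in different components.
1—8 (16): add — endpoints in different components.
7—8 (17): skip — 7 and 8 already connected.
0—1 (19): add — endpoints in different components.
4—8 (19): add — endpoints in different components.
Edges rejected before the tree was complete: 1.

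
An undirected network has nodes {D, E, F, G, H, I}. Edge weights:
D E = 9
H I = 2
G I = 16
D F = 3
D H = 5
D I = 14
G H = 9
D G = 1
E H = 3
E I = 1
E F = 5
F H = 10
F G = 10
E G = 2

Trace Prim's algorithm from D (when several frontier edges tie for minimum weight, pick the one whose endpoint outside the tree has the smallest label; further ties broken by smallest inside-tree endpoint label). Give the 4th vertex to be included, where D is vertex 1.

I

Prim, starting at D.
Step 1: frontier [D G 1, D F 3, D H 5, D E 9, D I 14] → take D G (1); add G.
Step 2: frontier [D F 3, D H 5, D E 9, D I 14, E G 2, G H 9, F G 10, G I 16] → take E G (2); add E.
Step 3: frontier [D F 3, D H 5, D I 14, E I 1, E H 3, E F 5, G H 9, F G 10, G I 16] → take E I (1); add I.
Step 4: frontier [D F 3, D H 5, E H 3, E F 5, G H 9, F G 10, H I 2] → take H I (2); add H.
Step 5: frontier [D F 3, E F 5, F G 10, F H 10] → take D F (3); add F.
Vertex order: D, G, E, I, H, F. The 4th vertex is I.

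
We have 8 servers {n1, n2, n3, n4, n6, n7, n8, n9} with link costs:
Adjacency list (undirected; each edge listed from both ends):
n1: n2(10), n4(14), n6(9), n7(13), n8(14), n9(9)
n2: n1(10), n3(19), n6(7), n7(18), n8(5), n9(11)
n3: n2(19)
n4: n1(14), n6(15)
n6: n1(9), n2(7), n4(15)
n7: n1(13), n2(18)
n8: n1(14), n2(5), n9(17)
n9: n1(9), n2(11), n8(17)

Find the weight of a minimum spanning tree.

Prim's algorithm from n3:
Step 1: frontier [n2-n3 19] → take n2-n3 (19); add n2.
Step 2: frontier [n2-n8 5, n2-n6 7, n1-n2 10, n2-n9 11, n2-n7 18] → take n2-n8 (5); add n8.
Step 3: frontier [n2-n6 7, n1-n2 10, n2-n9 11, n2-n7 18, n1-n8 14, n8-n9 17] → take n2-n6 (7); add n6.
Step 4: frontier [n1-n2 10, n2-n9 11, n2-n7 18, n1-n6 9, n4-n6 15, n1-n8 14, n8-n9 17] → take n1-n6 (9); add n1.
Step 5: frontier [n1-n9 9, n1-n7 13, n1-n4 14, n2-n9 11, n2-n7 18, n4-n6 15, n8-n9 17] → take n1-n9 (9); add n9.
Step 6: frontier [n1-n7 13, n1-n4 14, n2-n7 18, n4-n6 15] → take n1-n7 (13); add n7.
Step 7: frontier [n1-n4 14, n4-n6 15] → take n1-n4 (14); add n4.
MST edges: n2-n3, n2-n8, n2-n6, n1-n6, n1-n9, n1-n7, n1-n4; total weight 19+5+7+9+9+13+14 = 76.

76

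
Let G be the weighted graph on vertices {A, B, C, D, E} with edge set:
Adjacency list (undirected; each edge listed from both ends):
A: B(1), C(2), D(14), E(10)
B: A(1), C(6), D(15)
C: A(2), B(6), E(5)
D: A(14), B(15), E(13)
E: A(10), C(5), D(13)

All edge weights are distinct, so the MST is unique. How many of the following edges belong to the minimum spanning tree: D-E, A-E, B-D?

1

Sort edges by weight, then run Kruskal:
A-B (1): add — endpoints in different components.
A-C (2): add — endpoints in different components.
C-E (5): add — endpoints in different components.
B-C (6): skip — B and C already connected.
A-E (10): skip — A and E already connected.
D-E (13): add — endpoints in different components.
MST edge set: {A-B, A-C, C-E, D-E}.
Of the listed edges, {D-E} are in the MST → 1.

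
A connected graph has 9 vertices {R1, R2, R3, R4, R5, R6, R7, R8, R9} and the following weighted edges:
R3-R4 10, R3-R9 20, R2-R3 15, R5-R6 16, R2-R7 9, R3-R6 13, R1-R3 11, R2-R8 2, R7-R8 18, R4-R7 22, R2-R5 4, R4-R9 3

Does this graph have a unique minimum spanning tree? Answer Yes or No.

Yes

Kruskal's algorithm — process edges by increasing weight (ties by edge label):
R2-R8 (2): add — endpoints in different components.
R4-R9 (3): add — endpoints in different components.
R2-R5 (4): add — endpoints in different components.
R2-R7 (9): add — endpoints in different components.
R3-R4 (10): add — endpoints in different components.
R1-R3 (11): add — endpoints in different components.
R3-R6 (13): add — endpoints in different components.
R2-R3 (15): add — endpoints in different components.
Every non-tree edge has weight strictly greater than the heaviest edge on the tree path between its endpoints, so the MST is unique.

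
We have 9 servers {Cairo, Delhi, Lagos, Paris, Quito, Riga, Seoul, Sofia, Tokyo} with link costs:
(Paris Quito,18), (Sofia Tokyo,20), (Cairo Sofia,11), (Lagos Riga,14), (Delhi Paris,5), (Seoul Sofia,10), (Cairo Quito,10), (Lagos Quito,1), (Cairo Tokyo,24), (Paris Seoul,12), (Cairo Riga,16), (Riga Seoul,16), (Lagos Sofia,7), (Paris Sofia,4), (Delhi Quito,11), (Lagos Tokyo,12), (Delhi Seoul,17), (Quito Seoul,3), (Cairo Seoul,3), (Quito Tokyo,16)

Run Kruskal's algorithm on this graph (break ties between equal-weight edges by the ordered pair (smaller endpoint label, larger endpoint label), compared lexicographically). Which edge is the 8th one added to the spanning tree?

Kruskal's algorithm — process edges by increasing weight (ties by edge label):
Lagos Quito (1): add — endpoints in different components.
Cairo Seoul (3): add — endpoints in different components.
Quito Seoul (3): add — endpoints in different components.
Paris Sofia (4): add — endpoints in different components.
Delhi Paris (5): add — endpoints in different components.
Lagos Sofia (7): add — endpoints in different components.
Cairo Quito (10): skip — Quito and Cairo already connected.
Seoul Sofia (10): skip — Sofia and Seoul already connected.
Cairo Sofia (11): skip — Cairo and Sofia already connected.
Delhi Quito (11): skip — Quito and Delhi already connected.
Lagos Tokyo (12): add — endpoints in different components.
Paris Seoul (12): skip — Paris and Seoul already connected.
Lagos Riga (14): add — endpoints in different components.
The 8th edge added is Lagos Riga.

Lagos-Riga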